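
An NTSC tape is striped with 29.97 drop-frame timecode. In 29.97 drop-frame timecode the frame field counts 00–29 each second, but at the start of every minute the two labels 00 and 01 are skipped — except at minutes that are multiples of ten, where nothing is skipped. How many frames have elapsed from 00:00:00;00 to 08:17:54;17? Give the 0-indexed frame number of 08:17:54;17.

As if non-drop at 30 labels/s: (8 × 3600 + 17 × 60 + 54) × 30 + 17 = 896237.
Minute boundaries passed: 497; those not divisible by 10: 497 − 49 = 448; dropped labels = 2 × 448 = 896.
Actual frame index = 896237 − 896 = 895341.

895341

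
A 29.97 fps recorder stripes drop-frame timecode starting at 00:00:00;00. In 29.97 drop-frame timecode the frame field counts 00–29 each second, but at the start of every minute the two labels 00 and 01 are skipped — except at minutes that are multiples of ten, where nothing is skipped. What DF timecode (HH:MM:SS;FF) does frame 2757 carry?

Ten DF minutes hold 17982 frames, so frame 2757 lies in block 0 (frames 0–17981) with 2757 frames into that block.
The block's first minute is 1800 frames and the rest 1798 each; 2757 frames reaches minute 1, so 0 × 18 + 1 × 2 = 2 labels have been skipped so far.
Adding those back, label number 2757 + 2 = 2759 at 30 labels/s is 91 s + 29 f = 0 h 1 min 31 s frame 29, i.e. 00:01:31;29.

00:01:31;29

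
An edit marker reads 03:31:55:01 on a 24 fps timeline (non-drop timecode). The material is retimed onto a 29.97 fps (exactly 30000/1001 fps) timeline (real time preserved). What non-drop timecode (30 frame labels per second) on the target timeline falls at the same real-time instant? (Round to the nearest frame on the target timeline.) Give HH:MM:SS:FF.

Source frame index: (3×3600 + 31×60 + 55) × 24 + 1 = 305161.
Real time: 305161 / (24) = 305161/24 s.
Target frame: (305161/24) × (30000/1001) = 381451250/1001 ≈ 381070.180 → 381070.
At 30 labels/s: frame 381070 → 03:31:42:10.

03:31:42:10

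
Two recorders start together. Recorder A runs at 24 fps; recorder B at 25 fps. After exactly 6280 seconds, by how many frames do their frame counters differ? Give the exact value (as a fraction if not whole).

6280 frames

A emits 24 × 6280 = 150720 frames; B emits 25 × 6280 = 157000.
Difference = 6280 frames; B is ahead of A.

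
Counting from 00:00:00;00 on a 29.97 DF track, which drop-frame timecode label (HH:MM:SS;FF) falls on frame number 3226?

00:01:47;18

Ten DF minutes hold 17982 frames, so frame 3226 lies in block 0 (frames 0–17981) with 3226 frames into that block.
The block's first minute is 1800 frames and the rest 1798 each; 3226 frames reaches minute 1, so 0 × 18 + 1 × 2 = 2 labels have been skipped so far.
Adding those back, label number 3226 + 2 = 3228 at 30 labels/s is 107 s + 18 f = 0 h 1 min 47 s frame 18, i.e. 00:01:47;18.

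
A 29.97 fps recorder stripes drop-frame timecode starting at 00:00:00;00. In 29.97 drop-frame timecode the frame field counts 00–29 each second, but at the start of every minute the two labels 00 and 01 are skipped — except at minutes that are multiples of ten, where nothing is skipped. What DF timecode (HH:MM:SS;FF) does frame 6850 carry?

00:03:48;16

Ten DF minutes hold 17982 frames, so frame 6850 lies in block 0 (frames 0–17981) with 6850 frames into that block.
The block's first minute is 1800 frames and the rest 1798 each; 6850 frames reaches minute 3, so 0 × 18 + 3 × 2 = 6 labels have been skipped so far.
Adding those back, label number 6850 + 6 = 6856 at 30 labels/s is 228 s + 16 f = 0 h 3 min 48 s frame 16, i.e. 00:03:48;16.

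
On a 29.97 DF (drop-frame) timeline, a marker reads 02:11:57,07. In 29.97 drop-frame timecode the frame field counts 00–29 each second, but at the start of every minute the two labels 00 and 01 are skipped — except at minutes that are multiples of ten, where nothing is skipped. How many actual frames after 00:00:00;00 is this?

237281

As if non-drop at 30 labels/s: (2 × 3600 + 11 × 60 + 57) × 30 + 7 = 237517.
Minute boundaries passed: 131; those not divisible by 10: 131 − 13 = 118; dropped labels = 2 × 118 = 236.
Actual frame index = 237517 − 236 = 237281.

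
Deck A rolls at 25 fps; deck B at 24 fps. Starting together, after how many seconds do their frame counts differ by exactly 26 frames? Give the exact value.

26 seconds

The gap grows by |24 − 25| = 1 frame per second.
Time for a 26-frame gap: 26 ÷ (1) = 26 s.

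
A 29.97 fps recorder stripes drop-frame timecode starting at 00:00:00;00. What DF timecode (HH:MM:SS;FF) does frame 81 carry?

00:00:02;21

Ten DF minutes hold 17982 frames, so frame 81 lies in block 0 (frames 0–17981) with 81 frames into that block.
The block's first minute is 1800 frames and the rest 1798 each; 81 frames reaches minute 0, so 0 × 18 + 0 × 2 = 0 labels have been skipped so far.
Adding those back, label number 81 + 0 = 81 at 30 labels/s is 2 s + 21 f = 0 h 0 min 2 s frame 21, i.e. 00:00:02;21.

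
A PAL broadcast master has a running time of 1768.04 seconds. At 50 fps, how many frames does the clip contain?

88402 frames

Frames = 1768.04 × 50 = 88402.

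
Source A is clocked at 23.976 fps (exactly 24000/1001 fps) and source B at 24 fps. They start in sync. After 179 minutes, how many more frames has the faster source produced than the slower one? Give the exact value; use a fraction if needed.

257760/1001 frames

179 min = 10740 s.
A emits 24000/1001 × 10740 = 257760000/1001 frames; B emits 24 × 10740 = 257760.
Difference = 257760/1001 frames (≈ 257.5025); B is ahead of A.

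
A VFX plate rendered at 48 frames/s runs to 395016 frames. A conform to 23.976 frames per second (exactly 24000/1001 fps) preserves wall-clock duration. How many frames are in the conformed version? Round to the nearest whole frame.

Frames at target rate = 395016 × (24000/1001) / (48) = 197508000/1001 ≈ 197310.689.
Nearest whole frame: 197311.

197311 frames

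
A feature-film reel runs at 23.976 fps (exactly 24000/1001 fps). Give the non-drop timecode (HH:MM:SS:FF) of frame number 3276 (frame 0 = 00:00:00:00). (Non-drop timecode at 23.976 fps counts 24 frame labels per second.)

3276 ÷ 24 = 136 full seconds, remainder 12 frames.
136 s = 0 h 2 min 16 s.
Timecode: 00:02:16:12.

00:02:16:12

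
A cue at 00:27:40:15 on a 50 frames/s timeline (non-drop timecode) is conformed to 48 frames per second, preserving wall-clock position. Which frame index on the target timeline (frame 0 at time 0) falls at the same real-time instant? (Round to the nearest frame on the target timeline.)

frame 79694

Source frame index: (0×3600 + 27×60 + 40) × 50 + 15 = 83015.
Real time: 83015 / (50) = 16603/10 s.
Target frame: (16603/10) × (48) = 398472/5 ≈ 79694.400 → 79694.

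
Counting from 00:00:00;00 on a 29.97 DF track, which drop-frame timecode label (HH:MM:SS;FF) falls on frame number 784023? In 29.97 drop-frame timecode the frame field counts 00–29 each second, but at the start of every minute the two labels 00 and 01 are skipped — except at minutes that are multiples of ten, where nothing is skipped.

Each 10-minute DF block holds 10 × 60 × 30 − 9 × 2 = 17982 frames. 784023 ÷ 17982 → 43 full blocks, remainder 10797.
Within the partial block the first minute is 1800 frames and each further minute 1798, so 6 further minute boundaries passed. Total skipped labels = 18 × 43 + 2 × 6 = 786.
Non-drop label index = 784023 + 786 = 784809; at 30 labels/s that is 07:16:00:09, i.e. DF 07:16:00;09.

07:16:00;09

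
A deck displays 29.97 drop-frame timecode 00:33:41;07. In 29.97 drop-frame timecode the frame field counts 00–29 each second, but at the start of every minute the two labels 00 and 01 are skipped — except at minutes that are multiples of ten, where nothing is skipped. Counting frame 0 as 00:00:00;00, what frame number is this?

60577

Complete 10-minute blocks: 3, each 17982 frames → 53946.
Remaining 3 whole minutes in the current block: 1800 + 2 × 1798 = 5396 frames.
Within the current minute: 41 × 30 + 7 − 2 = 1235 (labels ;00/;01 skipped at this minute). Total = 53946 + 5396 + 1235 = 60577.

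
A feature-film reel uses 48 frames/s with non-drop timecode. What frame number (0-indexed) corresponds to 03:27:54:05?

Total seconds to the label: (3 × 3600 + 27 × 60 + 54) = 12474.
Frame index = 12474 × 48 + 5 = 598757.

frame 598757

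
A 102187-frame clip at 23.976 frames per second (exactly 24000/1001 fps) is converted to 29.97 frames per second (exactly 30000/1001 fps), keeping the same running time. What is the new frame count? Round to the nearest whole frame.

127734 frames

Frames at target rate = 102187 × (30000/1001) / (24000/1001) = 510935/4 ≈ 127733.750.
Nearest whole frame: 127734.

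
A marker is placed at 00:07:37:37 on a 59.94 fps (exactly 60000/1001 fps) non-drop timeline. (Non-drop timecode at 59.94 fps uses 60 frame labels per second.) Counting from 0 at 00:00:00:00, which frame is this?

frame 27457

Total seconds to the label: (0 × 3600 + 7 × 60 + 37) = 457.
Frame index = 457 × 60 + 37 = 27457.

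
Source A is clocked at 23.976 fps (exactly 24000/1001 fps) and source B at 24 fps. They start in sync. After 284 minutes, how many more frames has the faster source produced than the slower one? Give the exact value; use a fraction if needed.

284 min = 17040 s.
A emits 24000/1001 × 17040 = 408960000/1001 frames; B emits 24 × 17040 = 408960.
Difference = 408960/1001 frames (≈ 408.5514); B is ahead of A.

408960/1001 frames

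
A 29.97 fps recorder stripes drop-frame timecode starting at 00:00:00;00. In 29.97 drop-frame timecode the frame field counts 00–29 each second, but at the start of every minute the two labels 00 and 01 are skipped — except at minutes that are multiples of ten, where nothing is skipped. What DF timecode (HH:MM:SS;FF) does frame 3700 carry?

Each 10-minute DF block holds 10 × 60 × 30 − 9 × 2 = 17982 frames. 3700 ÷ 17982 → 0 full blocks, remainder 3700.
Within the partial block the first minute is 1800 frames and each further minute 1798, so 2 further minute boundaries passed. Total skipped labels = 18 × 0 + 2 × 2 = 4.
Non-drop label index = 3700 + 4 = 3704; at 30 labels/s that is 00:02:03:14, i.e. DF 00:02:03;14.

00:02:03;14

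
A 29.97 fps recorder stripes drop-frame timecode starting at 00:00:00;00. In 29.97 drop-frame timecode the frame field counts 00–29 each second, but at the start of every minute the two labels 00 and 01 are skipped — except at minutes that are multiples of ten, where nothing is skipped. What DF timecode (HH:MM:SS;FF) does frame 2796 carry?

00:01:33;08

Ten DF minutes hold 17982 frames, so frame 2796 lies in block 0 (frames 0–17981) with 2796 frames into that block.
The block's first minute is 1800 frames and the rest 1798 each; 2796 frames reaches minute 1, so 0 × 18 + 1 × 2 = 2 labels have been skipped so far.
Adding those back, label number 2796 + 2 = 2798 at 30 labels/s is 93 s + 8 f = 0 h 1 min 33 s frame 8, i.e. 00:01:33;08.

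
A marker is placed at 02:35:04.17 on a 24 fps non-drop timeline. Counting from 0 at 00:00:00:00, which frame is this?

Total seconds to the label: (2 × 3600 + 35 × 60 + 4) = 9304.
Frame index = 9304 × 24 + 17 = 223313.

frame 223313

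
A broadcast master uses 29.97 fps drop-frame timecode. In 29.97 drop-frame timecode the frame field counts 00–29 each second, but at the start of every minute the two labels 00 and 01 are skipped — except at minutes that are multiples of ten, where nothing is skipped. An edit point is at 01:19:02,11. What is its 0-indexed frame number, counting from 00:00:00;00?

As if non-drop at 30 labels/s: (1 × 3600 + 19 × 60 + 2) × 30 + 11 = 142271.
Minute boundaries passed: 79; those not divisible by 10: 79 − 7 = 72; dropped labels = 2 × 72 = 144.
Actual frame index = 142271 − 144 = 142127.

142127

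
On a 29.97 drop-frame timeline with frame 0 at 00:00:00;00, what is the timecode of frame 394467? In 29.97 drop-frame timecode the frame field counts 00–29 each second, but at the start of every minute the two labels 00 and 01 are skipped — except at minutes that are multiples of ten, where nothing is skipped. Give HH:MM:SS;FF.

Ten DF minutes hold 17982 frames, so frame 394467 lies in block 21 (frames 377622–395603) with 16845 frames into that block.
The block's first minute is 1800 frames and the rest 1798 each; 16845 frames reaches minute 9, so 21 × 18 + 9 × 2 = 396 labels have been skipped so far.
Adding those back, label number 394467 + 396 = 394863 at 30 labels/s is 13162 s + 3 f = 3 h 39 min 22 s frame 3, i.e. 03:39:22;03.

03:39:22;03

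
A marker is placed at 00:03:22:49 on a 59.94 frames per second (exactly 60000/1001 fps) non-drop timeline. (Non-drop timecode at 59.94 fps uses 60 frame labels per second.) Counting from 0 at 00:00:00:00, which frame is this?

frame 12169

Total seconds to the label: (0 × 3600 + 3 × 60 + 22) = 202.
Frame index = 202 × 60 + 49 = 12169.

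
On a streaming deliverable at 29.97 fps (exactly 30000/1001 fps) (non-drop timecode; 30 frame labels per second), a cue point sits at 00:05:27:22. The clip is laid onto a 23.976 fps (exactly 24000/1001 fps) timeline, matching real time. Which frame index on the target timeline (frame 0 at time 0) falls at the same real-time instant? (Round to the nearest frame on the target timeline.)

frame 7866

Source frame index: (0×3600 + 5×60 + 27) × 30 + 22 = 9832.
Real time: 9832 / (30000/1001) = 1230229/3750 s.
Target frame: (1230229/3750) × (24000/1001) = 39328/5 ≈ 7865.600 → 7866.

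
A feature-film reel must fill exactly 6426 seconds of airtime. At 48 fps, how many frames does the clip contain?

308448 frames

Frames = 6426 × 48 = 308448.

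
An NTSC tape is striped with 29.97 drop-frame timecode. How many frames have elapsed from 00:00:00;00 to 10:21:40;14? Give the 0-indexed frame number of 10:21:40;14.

Complete 10-minute blocks: 62, each 17982 frames → 1114884.
Remaining 1 whole minute in the current block: 1800 + 0 × 1798 = 1800 frames.
Within the current minute: 40 × 30 + 14 − 2 = 1212 (labels ;00/;01 skipped at this minute). Total = 1114884 + 1800 + 1212 = 1117896.

1117896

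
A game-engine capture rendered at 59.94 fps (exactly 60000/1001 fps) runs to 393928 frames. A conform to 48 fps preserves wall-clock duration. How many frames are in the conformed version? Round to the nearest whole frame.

Frames at target rate = 393928 × (48) / (60000/1001) = 197160964/625 ≈ 315457.542.
Nearest whole frame: 315458.

315458 frames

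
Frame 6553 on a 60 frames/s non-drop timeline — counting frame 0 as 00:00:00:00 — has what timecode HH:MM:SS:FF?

00:01:49:13

6553 ÷ 60 = 109 full seconds, remainder 13 frames.
109 s = 0 h 1 min 49 s.
Timecode: 00:01:49:13.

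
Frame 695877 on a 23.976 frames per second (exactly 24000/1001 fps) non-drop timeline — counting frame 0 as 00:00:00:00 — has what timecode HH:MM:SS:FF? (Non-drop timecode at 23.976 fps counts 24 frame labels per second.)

695877 ÷ 24 = 28994 full seconds, remainder 21 frames.
28994 s = 8 h 3 min 14 s.
Timecode: 08:03:14:21.

08:03:14:21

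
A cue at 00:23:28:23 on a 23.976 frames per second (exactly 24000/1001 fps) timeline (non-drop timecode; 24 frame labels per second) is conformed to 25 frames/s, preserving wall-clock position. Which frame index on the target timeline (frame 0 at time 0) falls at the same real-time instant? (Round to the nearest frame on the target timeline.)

Source frame index: (0×3600 + 23×60 + 28) × 24 + 23 = 33815.
Real time: 33815 / (24000/1001) = 6769763/4800 s.
Target frame: (6769763/4800) × (25) = 6769763/192 ≈ 35259.182 → 35259.

frame 35259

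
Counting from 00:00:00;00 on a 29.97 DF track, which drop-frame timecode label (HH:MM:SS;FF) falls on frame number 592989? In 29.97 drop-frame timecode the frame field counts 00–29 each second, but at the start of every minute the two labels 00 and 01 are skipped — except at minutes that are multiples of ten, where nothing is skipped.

Ten DF minutes hold 17982 frames, so frame 592989 lies in block 32 (frames 575424–593405) with 17565 frames into that block.
The block's first minute is 1800 frames and the rest 1798 each; 17565 frames reaches minute 9, so 32 × 18 + 9 × 2 = 594 labels have been skipped so far.
Adding those back, label number 592989 + 594 = 593583 at 30 labels/s is 19786 s + 3 f = 5 h 29 min 46 s frame 3, i.e. 05:29:46;03.

05:29:46;03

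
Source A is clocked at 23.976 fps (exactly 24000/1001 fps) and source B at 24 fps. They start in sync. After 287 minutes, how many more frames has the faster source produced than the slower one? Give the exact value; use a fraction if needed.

59040/143 frames

287 min = 17220 s.
A emits 24000/1001 × 17220 = 59040000/143 frames; B emits 24 × 17220 = 413280.
Difference = 59040/143 frames (≈ 412.8671); B is ahead of A.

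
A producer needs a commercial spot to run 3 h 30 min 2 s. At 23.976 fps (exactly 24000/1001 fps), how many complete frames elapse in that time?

3 h 30 min 2 s = 12602 s.
Frames = 12602 × 24000/1001 = 302448000/1001 ≈ 302145.8541.
Complete frames: 302145.

302145 frames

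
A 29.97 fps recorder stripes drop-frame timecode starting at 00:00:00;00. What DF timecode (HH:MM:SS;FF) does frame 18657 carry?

Ten DF minutes hold 17982 frames, so frame 18657 lies in block 1 (frames 17982–35963) with 675 frames into that block.
The block's first minute is 1800 frames and the rest 1798 each; 675 frames reaches minute 0, so 1 × 18 + 0 × 2 = 18 labels have been skipped so far.
Adding those back, label number 18657 + 18 = 18675 at 30 labels/s is 622 s + 15 f = 0 h 10 min 22 s frame 15, i.e. 00:10:22;15.

00:10:22;15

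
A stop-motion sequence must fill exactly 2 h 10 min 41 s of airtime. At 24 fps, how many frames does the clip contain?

188184 frames

2 h 10 min 41 s = 7841 s.
Frames = 7841 × 24 = 188184.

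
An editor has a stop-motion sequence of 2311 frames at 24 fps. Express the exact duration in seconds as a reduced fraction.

2311/24 seconds

Running time = 2311 ÷ (24) = 2311 × 1/24 = 2311/24 s.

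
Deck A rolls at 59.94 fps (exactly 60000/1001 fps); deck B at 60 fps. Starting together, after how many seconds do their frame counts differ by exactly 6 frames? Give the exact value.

The gap grows by |60 − 60000/1001| = 60/1001 frames per second.
Time for a 6-frame gap: 6 ÷ (60/1001) = 100.1 s.

100.1 seconds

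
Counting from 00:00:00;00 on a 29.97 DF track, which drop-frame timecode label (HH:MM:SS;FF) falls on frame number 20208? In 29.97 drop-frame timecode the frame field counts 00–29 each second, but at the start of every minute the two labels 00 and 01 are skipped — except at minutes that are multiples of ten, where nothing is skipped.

Ten DF minutes hold 17982 frames, so frame 20208 lies in block 1 (frames 17982–35963) with 2226 frames into that block.
The block's first minute is 1800 frames and the rest 1798 each; 2226 frames reaches minute 1, so 1 × 18 + 1 × 2 = 20 labels have been skipped so far.
Adding those back, label number 20208 + 20 = 20228 at 30 labels/s is 674 s + 8 f = 0 h 11 min 14 s frame 8, i.e. 00:11:14;08.

00:11:14;08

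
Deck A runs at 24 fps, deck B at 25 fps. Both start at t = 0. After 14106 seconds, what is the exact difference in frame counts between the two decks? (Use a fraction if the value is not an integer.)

A emits 24 × 14106 = 338544 frames; B emits 25 × 14106 = 352650.
Difference = 14106 frames; B is ahead of A.

14106 frames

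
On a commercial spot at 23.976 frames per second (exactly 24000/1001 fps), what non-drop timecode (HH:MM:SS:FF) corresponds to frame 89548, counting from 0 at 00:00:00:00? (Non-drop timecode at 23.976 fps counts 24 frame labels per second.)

01:02:11:04

89548 ÷ 24 = 3731 full seconds, remainder 4 frames.
3731 s = 1 h 2 min 11 s.
Timecode: 01:02:11:04.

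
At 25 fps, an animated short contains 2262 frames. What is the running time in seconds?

Running time = 2262 / (25) = 90.48 s.

90.48 seconds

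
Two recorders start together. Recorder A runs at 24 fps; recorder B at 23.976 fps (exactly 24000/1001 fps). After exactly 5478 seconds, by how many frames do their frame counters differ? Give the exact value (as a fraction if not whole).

A emits 24 × 5478 = 131472 frames; B emits 24000/1001 × 5478 = 11952000/91.
Difference = 11952/91 frames (≈ 131.3407); B is behind A.

11952/91 frames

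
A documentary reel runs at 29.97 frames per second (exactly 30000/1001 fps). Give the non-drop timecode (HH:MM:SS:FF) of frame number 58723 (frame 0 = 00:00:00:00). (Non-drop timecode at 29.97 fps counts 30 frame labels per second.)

00:32:37:13

58723 ÷ 30 = 1957 full seconds, remainder 13 frames.
1957 s = 0 h 32 min 37 s.
Timecode: 00:32:37:13.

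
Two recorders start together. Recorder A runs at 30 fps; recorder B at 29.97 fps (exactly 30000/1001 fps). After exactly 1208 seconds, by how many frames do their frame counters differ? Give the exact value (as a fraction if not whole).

A emits 30 × 1208 = 36240 frames; B emits 30000/1001 × 1208 = 36240000/1001.
Difference = 36240/1001 frames (≈ 36.2038); B is behind A.

36240/1001 frames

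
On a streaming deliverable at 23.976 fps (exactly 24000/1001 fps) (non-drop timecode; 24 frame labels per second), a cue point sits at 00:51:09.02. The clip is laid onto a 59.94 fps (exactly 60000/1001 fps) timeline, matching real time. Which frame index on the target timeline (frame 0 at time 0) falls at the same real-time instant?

Source frame index: (0×3600 + 51×60 + 9) × 24 + 2 = 73658.
Real time: 73658 / (24000/1001) = 36865829/12000 s.
Target frame: (36865829/12000) × (60000/1001) = 184145.

frame 184145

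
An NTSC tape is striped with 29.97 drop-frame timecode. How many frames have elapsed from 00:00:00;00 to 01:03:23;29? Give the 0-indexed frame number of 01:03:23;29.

Complete 10-minute blocks: 6, each 17982 frames → 107892.
Remaining 3 whole minutes in the current block: 1800 + 2 × 1798 = 5396 frames.
Within the current minute: 23 × 30 + 29 − 2 = 717 (labels ;00/;01 skipped at this minute). Total = 107892 + 5396 + 717 = 114005.

114005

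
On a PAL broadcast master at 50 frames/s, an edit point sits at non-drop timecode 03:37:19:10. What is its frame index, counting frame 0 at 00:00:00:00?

frame 651960

Total seconds to the label: (3 × 3600 + 37 × 60 + 19) = 13039.
Frame index = 13039 × 50 + 10 = 651960.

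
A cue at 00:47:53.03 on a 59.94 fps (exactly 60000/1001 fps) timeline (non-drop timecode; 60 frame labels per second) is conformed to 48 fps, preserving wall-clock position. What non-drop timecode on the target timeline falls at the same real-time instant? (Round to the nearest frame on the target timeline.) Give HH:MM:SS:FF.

00:47:55:44

Source frame index: (0×3600 + 47×60 + 53) × 60 + 3 = 172383.
Real time: 172383 / (60000/1001) = 57518461/20000 s.
Target frame: (57518461/20000) × (48) = 172555383/1250 ≈ 138044.306 → 138044.
At 48 labels/s: frame 138044 → 00:47:55:44.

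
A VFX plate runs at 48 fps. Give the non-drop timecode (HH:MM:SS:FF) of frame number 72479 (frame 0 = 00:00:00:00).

00:25:09:47

72479 ÷ 48 = 1509 full seconds, remainder 47 frames.
1509 s = 0 h 25 min 9 s.
Timecode: 00:25:09:47.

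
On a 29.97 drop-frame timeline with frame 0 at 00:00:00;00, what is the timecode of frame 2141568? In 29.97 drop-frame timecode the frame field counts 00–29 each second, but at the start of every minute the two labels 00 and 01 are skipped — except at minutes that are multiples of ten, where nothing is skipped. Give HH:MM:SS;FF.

19:50:57;00

Each 10-minute DF block holds 10 × 60 × 30 − 9 × 2 = 17982 frames. 2141568 ÷ 17982 → 119 full blocks, remainder 1710.
Within the partial block the first minute is 1800 frames and each further minute 1798, so 0 further minute boundaries passed. Total skipped labels = 18 × 119 + 2 × 0 = 2142.
Non-drop label index = 2141568 + 2142 = 2143710; at 30 labels/s that is 19:50:57:00, i.e. DF 19:50:57;00.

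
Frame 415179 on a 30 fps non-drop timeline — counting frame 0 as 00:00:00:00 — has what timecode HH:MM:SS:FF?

415179 ÷ 30 = 13839 full seconds, remainder 9 frames.
13839 s = 3 h 50 min 39 s.
Timecode: 03:50:39:09.

03:50:39:09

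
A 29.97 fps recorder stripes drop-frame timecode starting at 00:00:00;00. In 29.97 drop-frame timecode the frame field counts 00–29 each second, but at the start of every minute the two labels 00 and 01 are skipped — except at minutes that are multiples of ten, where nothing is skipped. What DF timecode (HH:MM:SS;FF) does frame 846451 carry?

07:50:43;07

Ten DF minutes hold 17982 frames, so frame 846451 lies in block 47 (frames 845154–863135) with 1297 frames into that block.
The block's first minute is 1800 frames and the rest 1798 each; 1297 frames reaches minute 0, so 47 × 18 + 0 × 2 = 846 labels have been skipped so far.
Adding those back, label number 846451 + 846 = 847297 at 30 labels/s is 28243 s + 7 f = 7 h 50 min 43 s frame 7, i.e. 07:50:43;07.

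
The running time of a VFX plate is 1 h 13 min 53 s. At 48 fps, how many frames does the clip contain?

212784 frames

1 h 13 min 53 s = 4433 s.
Frames = 4433 × 48 = 212784.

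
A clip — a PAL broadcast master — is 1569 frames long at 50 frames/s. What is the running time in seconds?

Running time = 1569 / (50) = 31.38 s.

31.38 seconds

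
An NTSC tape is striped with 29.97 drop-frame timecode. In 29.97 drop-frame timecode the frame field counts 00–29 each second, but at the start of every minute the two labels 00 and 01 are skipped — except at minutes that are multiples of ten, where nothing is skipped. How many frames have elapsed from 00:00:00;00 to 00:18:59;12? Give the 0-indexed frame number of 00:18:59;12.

Complete 10-minute blocks: 1, each 17982 frames → 17982.
Remaining 8 whole minutes in the current block: 1800 + 7 × 1798 = 14386 frames.
Within the current minute: 59 × 30 + 12 − 2 = 1780 (labels ;00/;01 skipped at this minute). Total = 17982 + 14386 + 1780 = 34148.

34148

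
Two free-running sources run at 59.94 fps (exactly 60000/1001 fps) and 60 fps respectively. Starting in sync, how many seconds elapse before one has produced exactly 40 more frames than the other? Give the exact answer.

2002/3 seconds

The gap grows by |60 − 60000/1001| = 60/1001 frames per second.
Time for a 40-frame gap: 40 ÷ (60/1001) = 2002/3 s.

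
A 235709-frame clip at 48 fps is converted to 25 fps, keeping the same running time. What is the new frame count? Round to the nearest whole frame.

122765 frames

Frames at target rate = 235709 × (25) / (48) = 5892725/48 ≈ 122765.104.
Nearest whole frame: 122765.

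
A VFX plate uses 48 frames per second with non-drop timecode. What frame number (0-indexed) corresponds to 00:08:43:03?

frame 25107

Total seconds to the label: (0 × 3600 + 8 × 60 + 43) = 523.
Frame index = 523 × 48 + 3 = 25107.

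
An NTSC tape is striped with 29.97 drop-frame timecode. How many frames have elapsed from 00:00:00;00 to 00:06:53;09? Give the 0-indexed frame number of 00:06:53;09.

12387

As if non-drop at 30 labels/s: (0 × 3600 + 6 × 60 + 53) × 30 + 9 = 12399.
Minute boundaries passed: 6; those not divisible by 10: 6 − 0 = 6; dropped labels = 2 × 6 = 12.
Actual frame index = 12399 − 12 = 12387.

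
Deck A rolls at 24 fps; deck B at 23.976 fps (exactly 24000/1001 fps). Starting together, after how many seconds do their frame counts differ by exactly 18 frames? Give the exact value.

The gap grows by |24000/1001 − 24| = 24/1001 frames per second.
Time for a 18-frame gap: 18 ÷ (24/1001) = 750.75 s.

750.75 seconds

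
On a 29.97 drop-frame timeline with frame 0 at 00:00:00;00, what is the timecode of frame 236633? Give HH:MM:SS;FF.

02:11:35;19

Each 10-minute DF block holds 10 × 60 × 30 − 9 × 2 = 17982 frames. 236633 ÷ 17982 → 13 full blocks, remainder 2867.
Within the partial block the first minute is 1800 frames and each further minute 1798, so 1 further minute boundary passed. Total skipped labels = 18 × 13 + 2 × 1 = 236.
Non-drop label index = 236633 + 236 = 236869; at 30 labels/s that is 02:11:35:19, i.e. DF 02:11:35;19.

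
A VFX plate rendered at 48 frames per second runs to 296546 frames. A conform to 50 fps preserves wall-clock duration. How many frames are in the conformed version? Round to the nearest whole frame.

Frames at target rate = 296546 × (50) / (48) = 3706825/12 ≈ 308902.083.
Nearest whole frame: 308902.

308902 frames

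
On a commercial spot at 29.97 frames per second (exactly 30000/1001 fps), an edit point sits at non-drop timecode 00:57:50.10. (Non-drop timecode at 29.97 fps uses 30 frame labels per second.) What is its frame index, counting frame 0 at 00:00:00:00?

104110

Total seconds to the label: (0 × 3600 + 57 × 60 + 50) = 3470.
Frame index = 3470 × 30 + 10 = 104110.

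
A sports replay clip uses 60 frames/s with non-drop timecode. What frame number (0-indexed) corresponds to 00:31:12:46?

frame 112366

Total seconds to the label: (0 × 3600 + 31 × 60 + 12) = 1872.
Frame index = 1872 × 60 + 46 = 112366.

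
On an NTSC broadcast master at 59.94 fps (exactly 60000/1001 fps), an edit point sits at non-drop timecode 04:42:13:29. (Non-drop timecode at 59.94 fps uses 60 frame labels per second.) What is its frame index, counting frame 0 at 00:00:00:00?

frame 1016009

Total seconds to the label: (4 × 3600 + 42 × 60 + 13) = 16933.
Frame index = 16933 × 60 + 29 = 1016009.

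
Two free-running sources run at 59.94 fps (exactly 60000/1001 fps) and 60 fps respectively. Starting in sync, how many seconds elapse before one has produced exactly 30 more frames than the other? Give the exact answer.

500.5 seconds

The gap grows by |60 − 60000/1001| = 60/1001 frames per second.
Time for a 30-frame gap: 30 ÷ (60/1001) = 500.5 s.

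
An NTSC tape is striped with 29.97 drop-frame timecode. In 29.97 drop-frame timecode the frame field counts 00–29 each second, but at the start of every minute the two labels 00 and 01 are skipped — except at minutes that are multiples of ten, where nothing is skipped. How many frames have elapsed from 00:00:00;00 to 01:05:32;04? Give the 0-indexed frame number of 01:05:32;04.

117846

As if non-drop at 30 labels/s: (1 × 3600 + 5 × 60 + 32) × 30 + 4 = 117964.
Minute boundaries passed: 65; those not divisible by 10: 65 − 6 = 59; dropped labels = 2 × 59 = 118.
Actual frame index = 117964 − 118 = 117846.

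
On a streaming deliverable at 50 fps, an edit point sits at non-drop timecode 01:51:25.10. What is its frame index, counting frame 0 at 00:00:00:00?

334260

Total seconds to the label: (1 × 3600 + 51 × 60 + 25) = 6685.
Frame index = 6685 × 50 + 10 = 334260.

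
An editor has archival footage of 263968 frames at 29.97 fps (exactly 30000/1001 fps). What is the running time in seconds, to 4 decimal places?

8807.7323 seconds

Running time = 263968 × 1001/30000 = 16514498/1875 s ≈ 8807.7323 s.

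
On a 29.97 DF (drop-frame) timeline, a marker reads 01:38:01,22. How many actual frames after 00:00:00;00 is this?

176274

Complete 10-minute blocks: 9, each 17982 frames → 161838.
Remaining 8 whole minutes in the current block: 1800 + 7 × 1798 = 14386 frames.
Within the current minute: 1 × 30 + 22 − 2 = 50 (labels ;00/;01 skipped at this minute). Total = 161838 + 14386 + 50 = 176274.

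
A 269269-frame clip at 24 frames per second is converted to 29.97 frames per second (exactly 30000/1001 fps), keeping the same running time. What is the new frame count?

Target frames = source frames × (target rate / source rate) = 269269 × (30000/1001)/(24) = 269269 × 1250/1001 = 336250.

336250 frames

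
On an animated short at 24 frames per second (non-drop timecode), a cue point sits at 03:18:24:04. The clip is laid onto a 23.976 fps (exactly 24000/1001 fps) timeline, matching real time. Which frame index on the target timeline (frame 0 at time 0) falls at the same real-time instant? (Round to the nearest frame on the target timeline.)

frame 285415

Source frame index: (3×3600 + 18×60 + 24) × 24 + 4 = 285700.
Real time: 285700 / (24) = 71425/6 s.
Target frame: (71425/6) × (24000/1001) = 285700000/1001 ≈ 285414.585 → 285415.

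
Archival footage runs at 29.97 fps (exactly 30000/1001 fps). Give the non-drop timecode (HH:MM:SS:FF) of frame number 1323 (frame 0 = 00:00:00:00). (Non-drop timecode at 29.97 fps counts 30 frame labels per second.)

1323 ÷ 30 = 44 full seconds, remainder 3 frames.
44 s = 0 h 0 min 44 s.
Timecode: 00:00:44:03.

00:00:44:03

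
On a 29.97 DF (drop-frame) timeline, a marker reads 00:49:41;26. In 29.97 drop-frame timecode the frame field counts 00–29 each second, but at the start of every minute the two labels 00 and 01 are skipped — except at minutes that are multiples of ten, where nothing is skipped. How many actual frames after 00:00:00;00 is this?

Complete 10-minute blocks: 4, each 17982 frames → 71928.
Remaining 9 whole minutes in the current block: 1800 + 8 × 1798 = 16184 frames.
Within the current minute: 41 × 30 + 26 − 2 = 1254 (labels ;00/;01 skipped at this minute). Total = 71928 + 16184 + 1254 = 89366.

89366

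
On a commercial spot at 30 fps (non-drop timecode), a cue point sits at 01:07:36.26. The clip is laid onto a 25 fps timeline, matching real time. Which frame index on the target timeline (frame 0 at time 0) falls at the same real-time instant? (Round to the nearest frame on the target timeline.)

frame 101422

Source frame index: (1×3600 + 7×60 + 36) × 30 + 26 = 121706.
Real time: 121706 / (30) = 60853/15 s.
Target frame: (60853/15) × (25) = 304265/3 ≈ 101421.667 → 101422.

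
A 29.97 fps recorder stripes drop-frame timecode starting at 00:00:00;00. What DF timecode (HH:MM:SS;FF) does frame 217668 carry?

02:01:02;26

Ten DF minutes hold 17982 frames, so frame 217668 lies in block 12 (frames 215784–233765) with 1884 frames into that block.
The block's first minute is 1800 frames and the rest 1798 each; 1884 frames reaches minute 1, so 12 × 18 + 1 × 2 = 218 labels have been skipped so far.
Adding those back, label number 217668 + 218 = 217886 at 30 labels/s is 7262 s + 26 f = 2 h 1 min 2 s frame 26, i.e. 02:01:02;26.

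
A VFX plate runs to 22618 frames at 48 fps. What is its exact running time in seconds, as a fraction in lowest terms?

Running time = 22618 ÷ (48) = 22618 × 1/48 = 11309/24 s.

11309/24 seconds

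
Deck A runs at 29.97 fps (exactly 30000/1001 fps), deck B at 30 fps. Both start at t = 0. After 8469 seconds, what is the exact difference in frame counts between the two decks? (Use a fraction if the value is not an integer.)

254070/1001 frames

A emits 30000/1001 × 8469 = 254070000/1001 frames; B emits 30 × 8469 = 254070.
Difference = 254070/1001 frames (≈ 253.8162); B is ahead of A.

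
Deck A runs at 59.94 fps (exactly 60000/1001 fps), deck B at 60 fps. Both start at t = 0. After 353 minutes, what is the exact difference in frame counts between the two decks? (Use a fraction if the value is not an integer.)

1270800/1001 frames

353 min = 21180 s.
A emits 60000/1001 × 21180 = 1270800000/1001 frames; B emits 60 × 21180 = 1270800.
Difference = 1270800/1001 frames (≈ 1269.5305); B is ahead of A.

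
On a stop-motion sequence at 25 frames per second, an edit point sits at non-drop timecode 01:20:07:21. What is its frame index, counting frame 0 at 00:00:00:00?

frame 120196

Total seconds to the label: (1 × 3600 + 20 × 60 + 7) = 4807.
Frame index = 4807 × 25 + 21 = 120196.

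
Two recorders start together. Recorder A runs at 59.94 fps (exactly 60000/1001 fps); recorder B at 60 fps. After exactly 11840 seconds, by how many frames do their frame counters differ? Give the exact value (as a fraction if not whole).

710400/1001 frames

A emits 60000/1001 × 11840 = 710400000/1001 frames; B emits 60 × 11840 = 710400.
Difference = 710400/1001 frames (≈ 709.6903); B is ahead of A.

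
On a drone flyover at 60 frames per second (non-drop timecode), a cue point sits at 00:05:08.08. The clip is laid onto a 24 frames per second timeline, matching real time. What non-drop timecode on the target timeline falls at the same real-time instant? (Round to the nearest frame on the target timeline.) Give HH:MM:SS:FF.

Source frame index: (0×3600 + 5×60 + 8) × 60 + 8 = 18488.
Real time: 18488 / (60) = 4622/15 s.
Target frame: (4622/15) × (24) = 36976/5 ≈ 7395.200 → 7395.
At 24 labels/s: frame 7395 → 00:05:08:03.

00:05:08:03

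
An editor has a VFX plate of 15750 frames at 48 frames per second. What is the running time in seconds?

328.125 seconds

Running time = 15750 / (48) = 328.125 s.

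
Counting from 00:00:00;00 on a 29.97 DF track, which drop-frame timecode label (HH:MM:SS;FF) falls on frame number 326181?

Ten DF minutes hold 17982 frames, so frame 326181 lies in block 18 (frames 323676–341657) with 2505 frames into that block.
The block's first minute is 1800 frames and the rest 1798 each; 2505 frames reaches minute 1, so 18 × 18 + 1 × 2 = 326 labels have been skipped so far.
Adding those back, label number 326181 + 326 = 326507 at 30 labels/s is 10883 s + 17 f = 3 h 1 min 23 s frame 17, i.e. 03:01:23;17.

03:01:23;17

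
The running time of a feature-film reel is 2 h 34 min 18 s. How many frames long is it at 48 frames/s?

2 h 34 min 18 s = 9258 s.
Frames = 9258 × 48 = 444384.

444384 frames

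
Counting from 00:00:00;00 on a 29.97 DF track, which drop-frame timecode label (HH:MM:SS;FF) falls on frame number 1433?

00:00:47;23

Each 10-minute DF block holds 10 × 60 × 30 − 9 × 2 = 17982 frames. 1433 ÷ 17982 → 0 full blocks, remainder 1433.
Within the partial block the first minute is 1800 frames and each further minute 1798, so 0 further minute boundaries passed. Total skipped labels = 18 × 0 + 2 × 0 = 0.
Non-drop label index = 1433 + 0 = 1433; at 30 labels/s that is 00:00:47:23, i.e. DF 00:00:47;23.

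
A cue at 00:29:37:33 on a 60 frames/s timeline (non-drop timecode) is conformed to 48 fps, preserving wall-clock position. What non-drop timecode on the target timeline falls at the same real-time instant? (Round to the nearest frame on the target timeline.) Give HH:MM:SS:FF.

00:29:37:26

Source frame index: (0×3600 + 29×60 + 37) × 60 + 33 = 106653.
Real time: 106653 / (60) = 35551/20 s.
Target frame: (35551/20) × (48) = 426612/5 ≈ 85322.400 → 85322.
At 48 labels/s: frame 85322 → 00:29:37:26.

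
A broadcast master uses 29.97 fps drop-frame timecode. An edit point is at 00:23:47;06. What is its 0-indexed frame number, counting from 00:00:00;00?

42774

As if non-drop at 30 labels/s: (0 × 3600 + 23 × 60 + 47) × 30 + 6 = 42816.
Minute boundaries passed: 23; those not divisible by 10: 23 − 2 = 21; dropped labels = 2 × 21 = 42.
Actual frame index = 42816 − 42 = 42774.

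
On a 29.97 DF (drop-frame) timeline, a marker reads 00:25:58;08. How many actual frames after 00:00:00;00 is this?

Complete 10-minute blocks: 2, each 17982 frames → 35964.
Remaining 5 whole minutes in the current block: 1800 + 4 × 1798 = 8992 frames.
Within the current minute: 58 × 30 + 8 − 2 = 1746 (labels ;00/;01 skipped at this minute). Total = 35964 + 8992 + 1746 = 46702.

46702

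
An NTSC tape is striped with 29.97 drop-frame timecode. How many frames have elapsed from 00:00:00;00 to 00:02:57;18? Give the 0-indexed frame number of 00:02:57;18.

Complete 10-minute blocks: 0, each 17982 frames → 0.
Remaining 2 whole minutes in the current block: 1800 + 1 × 1798 = 3598 frames.
Within the current minute: 57 × 30 + 18 − 2 = 1726 (labels ;00/;01 skipped at this minute). Total = 0 + 3598 + 1726 = 5324.

5324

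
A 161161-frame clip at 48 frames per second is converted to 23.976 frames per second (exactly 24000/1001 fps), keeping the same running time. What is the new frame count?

80500 frames

Target frames = source frames × (target rate / source rate) = 161161 × (24000/1001)/(48) = 161161 × 500/1001 = 80500.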